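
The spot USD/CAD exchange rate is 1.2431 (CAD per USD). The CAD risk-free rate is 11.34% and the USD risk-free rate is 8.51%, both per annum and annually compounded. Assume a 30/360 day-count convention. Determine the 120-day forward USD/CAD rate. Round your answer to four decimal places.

1.2538

By covered interest parity, F = S · (1+r_CAD)^T / (1+r_USD)^T
= 1.2431 × 1.036455 / 1.027598 = 1.2431 × 1.008619
F = 1.2538 CAD per USD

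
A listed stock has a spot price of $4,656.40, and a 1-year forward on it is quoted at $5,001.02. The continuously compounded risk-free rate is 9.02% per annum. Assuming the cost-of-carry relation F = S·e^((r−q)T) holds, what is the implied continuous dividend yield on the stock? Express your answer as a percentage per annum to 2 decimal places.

From F = S·e^((r−q)T): (r − q) = ln(F/S)/T
ln(5001.02/4656.40) = ln(1.074010) = 0.071399
(r − q) = 0.071399 / (1) = 0.071399
q = r − ln(F/S)/T = 0.0902 − 0.071399 = 0.018801
q = 1.88%

1.88%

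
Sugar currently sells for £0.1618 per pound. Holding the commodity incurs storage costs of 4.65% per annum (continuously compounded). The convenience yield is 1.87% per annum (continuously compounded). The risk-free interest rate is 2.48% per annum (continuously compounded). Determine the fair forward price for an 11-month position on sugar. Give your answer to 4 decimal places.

£0.1698 per pound

Net carry = r + u − y = 0.0248 + 0.0465 − 0.0187 = 0.0526
F = S·e^((r+u−y)T) = 0.1618 · e^(0.0526 × 11/12) = 0.1618 · e^0.048217
= 0.1618 × 1.049398 = £0.1698 per pound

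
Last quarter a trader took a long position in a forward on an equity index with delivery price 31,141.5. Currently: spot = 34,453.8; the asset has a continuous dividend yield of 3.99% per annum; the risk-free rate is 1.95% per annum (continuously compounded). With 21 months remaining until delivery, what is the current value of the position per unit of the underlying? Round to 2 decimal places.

2033.41

Current fair forward for the remaining 21 months: F = S·e^((r − q)·T), (r − q) = 0.0195 − 0.0399 = -0.0204
F = 34453.8 · e^(-0.0204 × 21/12) = 34453.8 × 0.96492973 = 33245.4959
Value of long forward = (F − K)·e^(−rT) = (33245.4959 − 31141.5) · e^(−0.0195·21/12)
= 2103.9959 × 0.96645069 = 2033.41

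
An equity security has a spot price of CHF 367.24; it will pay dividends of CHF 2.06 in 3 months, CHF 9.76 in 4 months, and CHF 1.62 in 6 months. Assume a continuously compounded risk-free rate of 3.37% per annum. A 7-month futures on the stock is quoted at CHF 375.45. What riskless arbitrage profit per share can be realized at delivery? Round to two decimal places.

CHF 14.47 per share

PV(dividends) I = 2.06·e^(−0.0337·3/12) + 9.76·e^(−0.0337·4/12) + 1.62·e^(−0.0337·6/12) = 13.2866
Fair futures F* = (S − I)·e^(rT) = (367.24 − 13.2866)·e^0.019658 = 353.9534 × 1.019852 = 360.9801
Market CHF 375.45 > fair 360.9801: forward overpriced → cash-and-carry (borrow at r, buy the stock and collect the dividends, short the forward).
Profit at T = |F_mkt − F*| = |375.45 − 360.9801| = CHF 14.47 per share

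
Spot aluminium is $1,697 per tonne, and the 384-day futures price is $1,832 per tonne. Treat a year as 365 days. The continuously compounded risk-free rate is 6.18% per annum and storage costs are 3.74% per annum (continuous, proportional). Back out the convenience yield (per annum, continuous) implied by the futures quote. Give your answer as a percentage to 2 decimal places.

2.64%

F = S·e^((r+u−y)T) ⇒ (r+u−y) = ln(F/S)/T
ln(1832/1697) = 0.076546; /T ⇒ 0.072759
y = r + u − ln(F/S)/T = 0.0618 + 0.0374 − 0.072759 = 0.026441
y = 2.64%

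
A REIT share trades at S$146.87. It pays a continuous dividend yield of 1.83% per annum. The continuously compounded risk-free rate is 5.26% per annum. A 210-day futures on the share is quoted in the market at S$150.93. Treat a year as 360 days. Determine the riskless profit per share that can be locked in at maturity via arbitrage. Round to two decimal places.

Fair futures: F* = S·e^(carry·T), with carry = (r − q) = 0.0526 − 0.0183 = 0.0343
F* = 146.87 · e^(0.0343 × 210/360) = 146.87 · e^0.020008 = 146.87 × 1.020210 = S$149.8382
Market S$150.93 > fair S$149.8382: forward overpriced → cash-and-carry (buy spot, short the forward).
At maturity, profit = |F_mkt − F*| = |150.93 − 149.8382| = S$1.09 per share

S$1.09 per share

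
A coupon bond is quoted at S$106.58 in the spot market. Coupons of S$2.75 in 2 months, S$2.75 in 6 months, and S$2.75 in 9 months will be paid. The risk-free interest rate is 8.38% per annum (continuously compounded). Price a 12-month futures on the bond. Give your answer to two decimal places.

S$107.27

PV(coupons) I = 2.75·e^(−0.0838·2/12) + 2.75·e^(−0.0838·6/12) + 2.75·e^(−0.0838·9/12)
I = 2.7119 + 2.6372 + 2.5825 = 7.9316
F = (S − I)·e^(rT) = (106.58 − 7.9316) · e^(0.0838·12/12)
= 98.6484 · e^0.083800 = 98.6484 × 1.087411 = S$107.27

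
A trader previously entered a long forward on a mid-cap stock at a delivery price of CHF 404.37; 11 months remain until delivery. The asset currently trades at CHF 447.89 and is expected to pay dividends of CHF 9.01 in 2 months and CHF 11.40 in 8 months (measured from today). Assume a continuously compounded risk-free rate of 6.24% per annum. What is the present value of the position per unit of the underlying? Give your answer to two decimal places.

CHF 46.15

PV(remaining dividends) I = 9.01·e^(−0.0624·2/12) + 11.40·e^(−0.0624·8/12) = 19.8523
Current forward F = (S − I)·e^(rT) = (447.89 − 19.8523)·e^(0.0624·11/12) = 428.0377 × 1.058868 = 453.2354
Value (long) = (F − K)·e^(−rT) = (453.2354 − 404.37) × 0.944405 = 46.1487
Value = CHF 46.15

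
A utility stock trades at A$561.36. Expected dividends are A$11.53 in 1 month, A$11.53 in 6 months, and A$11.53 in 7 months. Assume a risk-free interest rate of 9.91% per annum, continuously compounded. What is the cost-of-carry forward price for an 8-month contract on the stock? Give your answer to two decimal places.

A$564.14

PV(dividends) I = 11.53·e^(−0.0991·1/12) + 11.53·e^(−0.0991·6/12) + 11.53·e^(−0.0991·7/12)
I = 11.4352 + 10.9726 + 10.8824 = 33.2902
F = (S − I)·e^(rT) = (561.36 − 33.2902) · e^(0.0991·8/12)
= 528.0698 · e^0.066067 = 528.0698 × 1.068298 = A$564.14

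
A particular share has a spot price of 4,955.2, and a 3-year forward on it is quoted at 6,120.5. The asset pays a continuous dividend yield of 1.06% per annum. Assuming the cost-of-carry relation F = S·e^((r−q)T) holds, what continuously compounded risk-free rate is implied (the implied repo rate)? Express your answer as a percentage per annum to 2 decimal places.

8.10%

From F = S·e^((r−q)T): (r − q) = ln(F/S)/T
ln(6120.5/4955.2) = ln(1.235167) = 0.211206
(r − q) = 0.211206 / (3) = 0.070402
r = ln(F/S)/T + q = 0.070402 + 0.0106 = 0.081002
r = 8.10%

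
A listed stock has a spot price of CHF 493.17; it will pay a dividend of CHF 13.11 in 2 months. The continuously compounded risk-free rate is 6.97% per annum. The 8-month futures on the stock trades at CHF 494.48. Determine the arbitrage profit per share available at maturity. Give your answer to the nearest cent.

PV(dividends) I = 13.11·e^(−0.0697·2/12) = 12.9586
Fair futures F* = (S − I)·e^(rT) = (493.17 − 12.9586)·e^0.046467 = 480.2114 × 1.047564 = 503.0522
Market CHF 494.48 < fair 503.0522: forward underpriced → reverse cash-and-carry (short the stock, invest proceeds at r, pay the dividends, go long the forward).
Profit at T = |F_mkt − F*| = |494.48 − 503.0522| = CHF 8.57 per share

CHF 8.57 per share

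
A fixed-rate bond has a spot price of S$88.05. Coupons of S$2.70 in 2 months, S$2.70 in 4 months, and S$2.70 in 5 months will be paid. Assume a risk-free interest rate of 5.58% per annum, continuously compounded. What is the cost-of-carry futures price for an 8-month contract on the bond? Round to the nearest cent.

S$83.12

PV(coupons) I = 2.70·e^(−0.0558·2/12) + 2.70·e^(−0.0558·4/12) + 2.70·e^(−0.0558·5/12)
I = 2.6750 + 2.6502 + 2.6379 = 7.9631
F = (S − I)·e^(rT) = (88.05 − 7.9631) · e^(0.0558·8/12)
= 80.0869 · e^0.037200 = 80.0869 × 1.037901 = S$83.12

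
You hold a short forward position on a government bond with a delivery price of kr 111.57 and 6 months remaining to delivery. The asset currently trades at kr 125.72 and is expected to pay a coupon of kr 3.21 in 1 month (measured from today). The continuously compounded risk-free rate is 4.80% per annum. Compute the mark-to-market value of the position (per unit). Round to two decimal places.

-kr 13.60

PV(remaining coupons) I = 3.21·e^(−0.0480·1/12) = 3.1972
Current forward F = (S − I)·e^(rT) = (125.72 − 3.1972)·e^(0.0480·6/12) = 122.5228 × 1.024290 = 125.4989
Value (long) = (F − K)·e^(−rT) = (125.4989 − 111.57) × 0.976286 = 13.5986
Short position value = −(long value) = -kr 13.60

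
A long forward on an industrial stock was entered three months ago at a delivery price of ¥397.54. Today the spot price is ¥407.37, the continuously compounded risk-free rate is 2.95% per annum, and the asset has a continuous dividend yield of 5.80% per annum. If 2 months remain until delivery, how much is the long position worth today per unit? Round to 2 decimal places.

Current fair forward for the remaining 2 months: F = S·e^((r − q)·T), (r − q) = 0.0295 − 0.0580 = -0.0285
F = 407.37 · e^(-0.0285 × 2/12) = 407.37 × 0.995261 = 405.4395
Value of long forward = (F − K)·e^(−rT) = (405.4395 − 397.54) · e^(−0.0295·2/12)
= 7.8995 × 0.995095 = 7.86

¥7.86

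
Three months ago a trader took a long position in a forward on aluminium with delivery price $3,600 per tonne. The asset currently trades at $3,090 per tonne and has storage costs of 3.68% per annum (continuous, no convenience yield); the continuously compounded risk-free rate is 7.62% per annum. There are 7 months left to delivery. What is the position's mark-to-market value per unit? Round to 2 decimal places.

-$286.44 per tonne

Current fair forward for the remaining 7 months: F = S·e^((r + u)·T), (r + u) = 0.0762 + 0.0368 = 0.1130
F = 3090 · e^(0.1130 × 7/12) = 3090 × 1.06813770 = 3300.5455
Value of long forward = (F − K)·e^(−rT) = (3300.5455 − 3600) · e^(−0.0762·7/12)
= -299.4545 × 0.95652343 = -286.44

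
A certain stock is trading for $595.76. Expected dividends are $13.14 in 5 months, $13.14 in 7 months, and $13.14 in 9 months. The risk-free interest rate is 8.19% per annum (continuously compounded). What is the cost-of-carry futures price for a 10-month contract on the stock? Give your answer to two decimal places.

PV(dividends) I = 13.14·e^(−0.0819·5/12) + 13.14·e^(−0.0819·7/12) + 13.14·e^(−0.0819·9/12)
I = 12.6992 + 12.5270 + 12.3572 = 37.5834
F = (S − I)·e^(rT) = (595.76 − 37.5834) · e^(0.0819·10/12)
= 558.1766 · e^0.068250 = 558.1766 × 1.070633 = $597.60

$597.60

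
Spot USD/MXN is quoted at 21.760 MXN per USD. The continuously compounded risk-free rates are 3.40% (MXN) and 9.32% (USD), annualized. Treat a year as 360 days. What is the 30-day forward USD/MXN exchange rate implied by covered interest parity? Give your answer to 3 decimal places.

21.653

F = S·e^((r_MXN − r_USD)T) = 21.760 · e^((0.0340 − 0.0932) × 30/360)
= 21.760 · e^-0.004933 = 21.760 × 0.995079
F = 21.653 MXN per USD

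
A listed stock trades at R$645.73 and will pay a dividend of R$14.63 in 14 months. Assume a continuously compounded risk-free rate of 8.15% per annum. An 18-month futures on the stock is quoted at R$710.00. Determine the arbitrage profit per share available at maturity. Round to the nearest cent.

PV(dividends) I = 14.63·e^(−0.0815·14/12) = 13.3030
Fair futures F* = (S − I)·e^(rT) = (645.73 − 13.3030)·e^0.122250 = 632.4270 × 1.130037 = 714.6659
Market R$710.00 < fair 714.6659: forward underpriced → reverse cash-and-carry (short the stock, invest proceeds at r, pay the dividends, go long the forward).
Profit at T = |F_mkt − F*| = |710.00 − 714.6659| = R$4.67 per share

R$4.67 per share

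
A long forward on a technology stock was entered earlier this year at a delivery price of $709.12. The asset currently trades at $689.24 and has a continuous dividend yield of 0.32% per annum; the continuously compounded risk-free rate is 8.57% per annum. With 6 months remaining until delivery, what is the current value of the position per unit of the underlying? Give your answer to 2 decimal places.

Current fair forward for the remaining 6 months: F = S·e^((r − q)·T), (r − q) = 0.0857 − 0.0032 = 0.0825
F = 689.24 · e^(0.0825 × 6/12) = 689.24 × 1.042113 = 718.2660
Value of long forward = (F − K)·e^(−rT) = (718.2660 − 709.12) · e^(−0.0857·6/12)
= 9.1460 × 0.958055 = 8.76

$8.76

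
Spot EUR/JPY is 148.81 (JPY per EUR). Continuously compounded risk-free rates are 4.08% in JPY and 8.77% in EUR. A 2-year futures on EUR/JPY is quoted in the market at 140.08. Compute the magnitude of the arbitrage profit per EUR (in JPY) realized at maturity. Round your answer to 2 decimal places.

4.59 per EUR (in JPY)

Fair futures: F* = S·e^(carry·T), with carry = (r_JPY − r_EUR) = 0.0408 − 0.0877 = -0.0469
F* = 148.81 · e^(-0.0469 × 2) = 148.81 · e^-0.093800 = 148.81 × 0.910465 = 135.4863
Market 140.08 > fair 135.4863: forward overpriced → cash-and-carry (buy spot, short the forward).
At maturity, profit = |F_mkt − F*| = |140.08 − 135.4863| = 4.59 per EUR (in JPY)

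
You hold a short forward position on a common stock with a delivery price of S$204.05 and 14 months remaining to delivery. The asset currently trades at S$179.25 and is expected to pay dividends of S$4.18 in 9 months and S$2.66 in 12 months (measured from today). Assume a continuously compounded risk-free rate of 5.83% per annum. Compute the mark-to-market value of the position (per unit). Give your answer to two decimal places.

PV(remaining dividends) I = 4.18·e^(−0.0583·9/12) + 2.66·e^(−0.0583·12/12) = 6.5105
Current forward F = (S − I)·e^(rT) = (179.25 − 6.5105)·e^(0.0583·14/12) = 172.7395 × 1.070383 = 184.8974
Value (long) = (F − K)·e^(−rT) = (184.8974 − 204.05) × 0.934245 = -17.8932
Short position value = −(long value) = S$17.89

S$17.89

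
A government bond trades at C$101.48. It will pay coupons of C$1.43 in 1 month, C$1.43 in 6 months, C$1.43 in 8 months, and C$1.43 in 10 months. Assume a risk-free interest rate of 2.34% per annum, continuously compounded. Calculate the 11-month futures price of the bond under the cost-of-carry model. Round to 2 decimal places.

C$97.91

PV(coupons) I = 1.43·e^(−0.0234·1/12) + 1.43·e^(−0.0234·6/12) + 1.43·e^(−0.0234·8/12) + 1.43·e^(−0.0234·10/12)
I = 1.4272 + 1.4134 + 1.4079 + 1.4024 = 5.6509
F = (S − I)·e^(rT) = (101.48 − 5.6509) · e^(0.0234·11/12)
= 95.8291 · e^0.021450 = 95.8291 × 1.021682 = C$97.91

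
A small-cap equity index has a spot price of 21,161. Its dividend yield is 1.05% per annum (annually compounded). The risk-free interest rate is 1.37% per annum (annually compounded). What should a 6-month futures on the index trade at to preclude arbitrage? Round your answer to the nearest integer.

F = S · (1+r)^T / (1+q)^T
= 21161 × 1.006827 / 1.005236 = 21161 × 1.001583
F = 21,194

21,194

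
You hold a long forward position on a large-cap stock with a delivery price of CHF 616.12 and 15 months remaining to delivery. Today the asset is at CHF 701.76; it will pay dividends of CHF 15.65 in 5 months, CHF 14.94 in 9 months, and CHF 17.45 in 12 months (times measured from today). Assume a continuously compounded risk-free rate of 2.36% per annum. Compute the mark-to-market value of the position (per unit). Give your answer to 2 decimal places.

PV(remaining dividends) I = 15.65·e^(−0.0236·5/12) + 14.94·e^(−0.0236·9/12) + 17.45·e^(−0.0236·12/12) = 47.2178
Current forward F = (S − I)·e^(rT) = (701.76 − 47.2178)·e^(0.0236·15/12) = 654.5422 × 1.029939 = 674.1385
Value (long) = (F − K)·e^(−rT) = (674.1385 − 616.12) × 0.970931 = 56.3320
Value = CHF 56.33

CHF 56.33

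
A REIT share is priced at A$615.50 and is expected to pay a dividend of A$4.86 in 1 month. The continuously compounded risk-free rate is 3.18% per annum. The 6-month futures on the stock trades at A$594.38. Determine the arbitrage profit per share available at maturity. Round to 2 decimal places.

PV(dividends) I = 4.86·e^(−0.0318·1/12) = 4.8471
Fair futures F* = (S − I)·e^(rT) = (615.50 − 4.8471)·e^0.015900 = 610.6529 × 1.016027 = 620.4398
Market A$594.38 < fair 620.4398: forward underpriced → reverse cash-and-carry (short the stock, invest proceeds at r, pay the dividends, go long the forward).
Profit at T = |F_mkt − F*| = |594.38 − 620.4398| = A$26.06 per share

A$26.06 per share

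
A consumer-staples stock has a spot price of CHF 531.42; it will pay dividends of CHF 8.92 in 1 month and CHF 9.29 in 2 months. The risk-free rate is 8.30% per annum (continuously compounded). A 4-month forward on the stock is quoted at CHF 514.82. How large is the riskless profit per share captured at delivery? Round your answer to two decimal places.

PV(dividends) I = 8.92·e^(−0.0830·1/12) + 9.29·e^(−0.0830·2/12) = 18.0209
Fair forward F* = (S − I)·e^(rT) = (531.42 − 18.0209)·e^0.027667 = 513.3991 × 1.028053 = 527.8015
Market CHF 514.82 < fair 527.8015: forward underpriced → reverse cash-and-carry (short the stock, invest proceeds at r, pay the dividends, go long the forward).
Profit at T = |F_mkt − F*| = |514.82 − 527.8015| = CHF 12.98 per share

CHF 12.98 per share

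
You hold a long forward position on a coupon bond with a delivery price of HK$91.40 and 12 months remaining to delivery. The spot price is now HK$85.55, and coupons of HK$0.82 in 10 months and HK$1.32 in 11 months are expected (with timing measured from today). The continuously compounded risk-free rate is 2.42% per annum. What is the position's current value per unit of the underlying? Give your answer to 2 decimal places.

-HK$5.76

PV(remaining coupons) I = 0.82·e^(−0.0242·10/12) + 1.32·e^(−0.0242·11/12) = 2.0947
Current forward F = (S − I)·e^(rT) = (85.55 − 2.0947)·e^(0.0242·12/12) = 83.4553 × 1.024495 = 85.4995
Value (long) = (F − K)·e^(−rT) = (85.4995 − 91.40) × 0.976090 = -5.7594
Value = -HK$5.76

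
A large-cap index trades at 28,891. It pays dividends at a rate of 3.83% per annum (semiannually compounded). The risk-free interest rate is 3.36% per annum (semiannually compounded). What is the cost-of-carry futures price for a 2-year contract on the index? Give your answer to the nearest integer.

28,625

F = S · (1+r/2)^(2T) / (1+q/2)^(2T)
= 28891 × 1.068912 / 1.078829 = 28891 × 0.990808
F = 28,625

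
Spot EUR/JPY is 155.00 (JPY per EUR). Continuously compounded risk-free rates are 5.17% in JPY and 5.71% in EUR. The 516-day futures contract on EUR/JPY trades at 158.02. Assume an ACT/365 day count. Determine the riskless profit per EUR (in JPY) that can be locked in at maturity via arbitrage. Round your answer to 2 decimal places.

4.20 per EUR (in JPY)

Fair futures: F* = S·e^(carry·T), with carry = (r_JPY − r_EUR) = 0.0517 − 0.0571 = -0.0054
F* = 155.00 · e^(-0.0054 × 516/365) = 155.00 · e^-0.007634 = 155.00 × 0.992395 = 153.8212
Market 158.02 > fair 153.8212: forward overpriced → cash-and-carry (buy spot, short the forward).
At maturity, profit = |F_mkt − F*| = |158.02 − 153.8212| = 4.20 per EUR (in JPY)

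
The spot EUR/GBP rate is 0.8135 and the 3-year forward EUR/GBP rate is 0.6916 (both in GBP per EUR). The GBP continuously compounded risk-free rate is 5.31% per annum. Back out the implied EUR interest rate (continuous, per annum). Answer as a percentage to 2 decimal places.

10.72%

F = S·e^((r_GBP − r_EUR)T) ⇒ r_EUR = r_GBP − ln(F/S)/T
ln(0.6916/0.8135) = -0.162338; /(3) = -0.054113
r_EUR = 0.0531 + 0.054113 = 0.107213
r_EUR = 10.72%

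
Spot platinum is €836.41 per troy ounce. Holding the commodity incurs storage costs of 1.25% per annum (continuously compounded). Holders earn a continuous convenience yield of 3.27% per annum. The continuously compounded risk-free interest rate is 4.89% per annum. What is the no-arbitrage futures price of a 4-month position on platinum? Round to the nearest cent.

€844.45 per troy ounce

Net carry = r + u − y = 0.0489 + 0.0125 − 0.0327 = 0.0287
F = S·e^((r+u−y)T) = 836.41 · e^(0.0287 × 4/12) = 836.41 · e^0.009567
= 836.41 × 1.009613 = €844.45 per troy ounce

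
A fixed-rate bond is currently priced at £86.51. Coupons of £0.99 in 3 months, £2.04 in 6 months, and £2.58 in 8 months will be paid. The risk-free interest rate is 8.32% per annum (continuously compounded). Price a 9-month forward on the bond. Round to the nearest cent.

£86.37

PV(coupons) I = 0.99·e^(−0.0832·3/12) + 2.04·e^(−0.0832·6/12) + 2.58·e^(−0.0832·8/12)
I = 0.9696 + 1.9569 + 2.4408 = 5.3673
F = (S − I)·e^(rT) = (86.51 − 5.3673) · e^(0.0832·9/12)
= 81.1427 · e^0.062400 = 81.1427 × 1.064388 = £86.37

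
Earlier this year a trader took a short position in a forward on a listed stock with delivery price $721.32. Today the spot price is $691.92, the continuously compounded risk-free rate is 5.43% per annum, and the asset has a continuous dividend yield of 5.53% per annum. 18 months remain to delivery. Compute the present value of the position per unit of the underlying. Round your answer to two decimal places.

Current fair forward for the remaining 18 months: F = S·e^((r − q)·T), (r − q) = 0.0543 − 0.0553 = -0.0010
F = 691.92 · e^(-0.0010 × 18/12) = 691.92 × 0.998501 = 690.8828
Value of long forward = (F − K)·e^(−rT) = (690.8828 − 721.32) · e^(−0.0543·18/12)
= -30.4372 × 0.921779 = -28.06
Short position value = −(long value) = $28.06

$28.06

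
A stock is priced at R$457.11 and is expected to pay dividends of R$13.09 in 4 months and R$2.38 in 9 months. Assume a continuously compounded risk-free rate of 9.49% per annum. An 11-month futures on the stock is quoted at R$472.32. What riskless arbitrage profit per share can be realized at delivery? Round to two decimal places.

PV(dividends) I = 13.09·e^(−0.0949·4/12) + 2.38·e^(−0.0949·9/12) = 14.8989
Fair futures F* = (S − I)·e^(rT) = (457.11 − 14.8989)·e^0.086992 = 442.2111 × 1.090888 = 482.4028
Market R$472.32 < fair 482.4028: forward underpriced → reverse cash-and-carry (short the stock, invest proceeds at r, pay the dividends, go long the forward).
Profit at T = |F_mkt − F*| = |472.32 − 482.4028| = R$10.08 per share

R$10.08 per share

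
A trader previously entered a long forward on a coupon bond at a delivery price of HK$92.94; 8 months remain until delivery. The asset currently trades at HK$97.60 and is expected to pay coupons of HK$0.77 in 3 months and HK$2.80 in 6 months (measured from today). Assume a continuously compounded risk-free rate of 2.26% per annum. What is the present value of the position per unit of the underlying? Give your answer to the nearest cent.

PV(remaining coupons) I = 0.77·e^(−0.0226·3/12) + 2.80·e^(−0.0226·6/12) = 3.5342
Current forward F = (S − I)·e^(rT) = (97.60 − 3.5342)·e^(0.0226·8/12) = 94.0658 × 1.015181 = 95.4938
Value (long) = (F − K)·e^(−rT) = (95.4938 − 92.94) × 0.985046 = 2.5156
Value = HK$2.52

HK$2.52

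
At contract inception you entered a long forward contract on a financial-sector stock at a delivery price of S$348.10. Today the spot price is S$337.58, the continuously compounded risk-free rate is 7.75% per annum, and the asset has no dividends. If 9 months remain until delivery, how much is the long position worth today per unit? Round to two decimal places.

S$9.14

Current fair forward for the remaining 9 months: F = S·e^(r·T), r = 0.0775
F = 337.58 · e^(0.0775 × 9/12) = 337.58 × 1.059847 = 357.7832
Value of long forward = (F − K)·e^(−rT) = (357.7832 − 348.10) · e^(−0.0775·9/12)
= 9.6832 × 0.943532 = 9.14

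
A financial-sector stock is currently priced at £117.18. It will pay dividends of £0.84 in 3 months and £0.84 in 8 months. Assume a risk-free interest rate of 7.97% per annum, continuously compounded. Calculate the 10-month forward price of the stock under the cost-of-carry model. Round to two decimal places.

PV(dividends) I = 0.84·e^(−0.0797·3/12) + 0.84·e^(−0.0797·8/12)
I = 0.8234 + 0.7965 = 1.6199
F = (S − I)·e^(rT) = (117.18 − 1.6199) · e^(0.0797·10/12)
= 115.5601 · e^0.066417 = 115.5601 × 1.068672 = £123.50

£123.50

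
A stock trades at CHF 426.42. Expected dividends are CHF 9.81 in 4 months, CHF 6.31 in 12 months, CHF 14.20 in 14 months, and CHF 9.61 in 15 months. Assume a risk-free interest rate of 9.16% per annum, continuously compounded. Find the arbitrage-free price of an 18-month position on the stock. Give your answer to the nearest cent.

CHF 447.23

PV(dividends) I = 9.81·e^(−0.0916·4/12) + 6.31·e^(−0.0916·12/12) + 14.20·e^(−0.0916·14/12) + 9.61·e^(−0.0916·15/12)
I = 9.5150 + 5.7577 + 12.7608 + 8.5703 = 36.6038
F = (S − I)·e^(rT) = (426.42 − 36.6038) · e^(0.0916·18/12)
= 389.8162 · e^0.137400 = 389.8162 × 1.147287 = CHF 447.23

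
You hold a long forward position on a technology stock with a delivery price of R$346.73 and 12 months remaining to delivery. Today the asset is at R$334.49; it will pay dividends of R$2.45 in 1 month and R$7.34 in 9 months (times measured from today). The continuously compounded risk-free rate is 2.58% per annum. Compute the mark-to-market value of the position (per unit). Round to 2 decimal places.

PV(remaining dividends) I = 2.45·e^(−0.0258·1/12) + 7.34·e^(−0.0258·9/12) = 9.6441
Current forward F = (S − I)·e^(rT) = (334.49 − 9.6441)·e^(0.0258·12/12) = 324.8459 × 1.026136 = 333.3361
Value (long) = (F − K)·e^(−rT) = (333.3361 − 346.73) × 0.974530 = -13.0528
Value = -R$13.05

-R$13.05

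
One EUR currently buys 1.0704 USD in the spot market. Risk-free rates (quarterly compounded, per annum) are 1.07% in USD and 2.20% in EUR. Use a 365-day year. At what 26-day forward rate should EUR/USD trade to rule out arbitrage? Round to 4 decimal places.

By covered interest parity, F = S · (1+r_USD/4)^(4T) / (1+r_EUR/4)^(4T)
= 1.0704 × 1.000761 / 1.001564 = 1.0704 × 0.999198
F = 1.0695 USD per EUR

1.0695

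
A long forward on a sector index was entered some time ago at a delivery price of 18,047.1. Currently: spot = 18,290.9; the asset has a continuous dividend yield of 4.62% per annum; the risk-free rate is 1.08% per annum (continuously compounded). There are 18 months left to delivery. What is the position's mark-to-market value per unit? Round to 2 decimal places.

Current fair forward for the remaining 18 months: F = S·e^((r − q)·T), (r − q) = 0.0108 − 0.0462 = -0.0354
F = 18290.9 · e^(-0.0354 × 18/12) = 18290.9 × 0.94828518 = 17344.9894
Value of long forward = (F − K)·e^(−rT) = (17344.9894 − 18047.1) · e^(−0.0108·18/12)
= -702.1106 × 0.98393051 = -690.83

-690.83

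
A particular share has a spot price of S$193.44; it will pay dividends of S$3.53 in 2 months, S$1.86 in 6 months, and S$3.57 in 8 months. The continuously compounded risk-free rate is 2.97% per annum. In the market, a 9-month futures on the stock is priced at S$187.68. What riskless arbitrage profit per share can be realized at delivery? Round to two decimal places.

S$1.07 per share

PV(dividends) I = 3.53·e^(−0.0297·2/12) + 1.86·e^(−0.0297·6/12) + 3.57·e^(−0.0297·8/12) = 8.8452
Fair futures F* = (S − I)·e^(rT) = (193.44 − 8.8452)·e^0.022275 = 184.5948 × 1.022525 = 188.7528
Market S$187.68 < fair 188.7528: forward underpriced → reverse cash-and-carry (short the stock, invest proceeds at r, pay the dividends, go long the forward).
Profit at T = |F_mkt − F*| = |187.68 − 188.7528| = S$1.07 per share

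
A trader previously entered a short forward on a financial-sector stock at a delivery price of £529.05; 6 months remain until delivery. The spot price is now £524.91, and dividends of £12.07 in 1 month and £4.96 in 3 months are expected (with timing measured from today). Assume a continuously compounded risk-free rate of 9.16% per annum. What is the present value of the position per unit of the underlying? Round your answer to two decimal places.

PV(remaining dividends) I = 12.07·e^(−0.0916·1/12) + 4.96·e^(−0.0916·3/12) = 16.8259
Current forward F = (S − I)·e^(rT) = (524.91 − 16.8259)·e^(0.0916·6/12) = 508.0841 × 1.046865 = 531.8955
Value (long) = (F − K)·e^(−rT) = (531.8955 − 529.05) × 0.955233 = 2.7181
Short position value = −(long value) = -£2.72

-£2.72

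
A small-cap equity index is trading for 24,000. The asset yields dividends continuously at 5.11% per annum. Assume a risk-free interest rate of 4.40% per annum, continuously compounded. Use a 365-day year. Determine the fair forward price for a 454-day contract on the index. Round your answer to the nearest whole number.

23,789

F = S·e^((r − q)T) = 24000 · e^((0.0440 − 0.0511) × 454/365)
= 24000 · e^-0.008831 = 24000 × 0.991208
F = 23,789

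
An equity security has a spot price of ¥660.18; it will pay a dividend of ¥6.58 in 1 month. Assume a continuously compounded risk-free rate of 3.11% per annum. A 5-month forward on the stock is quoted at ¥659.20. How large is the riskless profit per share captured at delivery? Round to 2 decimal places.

¥2.94 per share

PV(dividends) I = 6.58·e^(−0.0311·1/12) = 6.5630
Fair forward F* = (S − I)·e^(rT) = (660.18 − 6.5630)·e^0.012958 = 653.6170 × 1.013042 = 662.1415
Market ¥659.20 < fair 662.1415: forward underpriced → reverse cash-and-carry (short the stock, invest proceeds at r, pay the dividends, go long the forward).
Profit at T = |F_mkt − F*| = |659.20 − 662.1415| = ¥2.94 per share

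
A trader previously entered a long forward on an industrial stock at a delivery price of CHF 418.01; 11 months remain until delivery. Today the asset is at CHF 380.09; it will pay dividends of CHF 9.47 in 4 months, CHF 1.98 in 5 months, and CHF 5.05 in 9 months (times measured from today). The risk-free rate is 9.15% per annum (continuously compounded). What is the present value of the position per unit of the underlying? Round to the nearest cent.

-CHF 20.10

PV(remaining dividends) I = 9.47·e^(−0.0915·4/12) + 1.98·e^(−0.0915·5/12) + 5.05·e^(−0.0915·9/12) = 15.8065
Current forward F = (S − I)·e^(rT) = (380.09 − 15.8065)·e^(0.0915·11/12) = 364.2835 × 1.087493 = 396.1558
Value (long) = (F − K)·e^(−rT) = (396.1558 − 418.01) × 0.919546 = -20.0959
Value = -CHF 20.10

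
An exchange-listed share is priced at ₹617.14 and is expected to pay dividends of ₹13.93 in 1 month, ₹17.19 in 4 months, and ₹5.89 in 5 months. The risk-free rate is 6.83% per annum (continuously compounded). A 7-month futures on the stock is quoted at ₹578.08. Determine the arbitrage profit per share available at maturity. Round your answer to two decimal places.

₹26.29 per share

PV(dividends) I = 13.93·e^(−0.0683·1/12) + 17.19·e^(−0.0683·4/12) + 5.89·e^(−0.0683·5/12) = 36.3787
Fair futures F* = (S − I)·e^(rT) = (617.14 − 36.3787)·e^0.039842 = 580.7613 × 1.040646 = 604.3669
Market ₹578.08 < fair 604.3669: forward underpriced → reverse cash-and-carry (short the stock, invest proceeds at r, pay the dividends, go long the forward).
Profit at T = |F_mkt − F*| = |578.08 − 604.3669| = ₹26.29 per share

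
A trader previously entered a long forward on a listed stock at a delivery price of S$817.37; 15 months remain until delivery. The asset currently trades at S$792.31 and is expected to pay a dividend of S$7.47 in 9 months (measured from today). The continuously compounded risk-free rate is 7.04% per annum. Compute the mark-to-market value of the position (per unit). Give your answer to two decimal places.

S$36.71

PV(remaining dividends) I = 7.47·e^(−0.0704·9/12) = 7.0858
Current forward F = (S − I)·e^(rT) = (792.31 − 7.0858)·e^(0.0704·15/12) = 785.2242 × 1.091988 = 857.4554
Value (long) = (F − K)·e^(−rT) = (857.4554 − 817.37) × 0.915761 = 36.7086
Value = S$36.71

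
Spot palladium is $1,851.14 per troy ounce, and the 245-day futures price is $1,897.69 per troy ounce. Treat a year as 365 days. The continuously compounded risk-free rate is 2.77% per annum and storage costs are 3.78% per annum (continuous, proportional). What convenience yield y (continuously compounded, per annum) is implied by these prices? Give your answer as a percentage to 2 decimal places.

F = S·e^((r+u−y)T) ⇒ (r+u−y) = ln(F/S)/T
ln(1897.69/1851.14) = 0.024836; /T ⇒ 0.037001
y = r + u − ln(F/S)/T = 0.0277 + 0.0378 − 0.037001 = 0.028499
y = 2.85%

2.85%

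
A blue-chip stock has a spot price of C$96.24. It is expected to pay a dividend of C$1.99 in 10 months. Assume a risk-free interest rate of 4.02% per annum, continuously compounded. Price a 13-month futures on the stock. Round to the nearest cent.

PV(dividends) I = 1.99·e^(−0.0402·10/12)
I = 1.9244
F = (S − I)·e^(rT) = (96.24 − 1.9244) · e^(0.0402·13/12)
= 94.3156 · e^0.043550 = 94.3156 × 1.044512 = C$98.51

C$98.51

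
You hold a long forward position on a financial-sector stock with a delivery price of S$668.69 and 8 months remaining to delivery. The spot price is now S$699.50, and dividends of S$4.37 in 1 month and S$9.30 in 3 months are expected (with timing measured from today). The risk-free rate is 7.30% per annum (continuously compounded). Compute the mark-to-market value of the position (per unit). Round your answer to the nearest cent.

PV(remaining dividends) I = 4.37·e^(−0.0730·1/12) + 9.30·e^(−0.0730·3/12) = 13.4753
Current forward F = (S − I)·e^(rT) = (699.50 − 13.4753)·e^(0.0730·8/12) = 686.0247 × 1.049870 = 720.2368
Value (long) = (F − K)·e^(−rT) = (720.2368 − 668.69) × 0.952499 = 49.0983
Value = S$49.10

S$49.10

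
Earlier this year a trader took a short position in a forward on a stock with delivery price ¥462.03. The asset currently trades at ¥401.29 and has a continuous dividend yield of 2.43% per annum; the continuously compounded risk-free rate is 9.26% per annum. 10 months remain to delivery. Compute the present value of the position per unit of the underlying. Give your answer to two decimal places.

¥34.47

Current fair forward for the remaining 10 months: F = S·e^((r − q)·T), (r − q) = 0.0926 − 0.0243 = 0.0683
F = 401.29 · e^(0.0683 × 10/12) = 401.29 × 1.058568 = 424.7928
Value of long forward = (F − K)·e^(−rT) = (424.7928 − 462.03) · e^(−0.0926·10/12)
= -37.2372 × 0.925736 = -34.47
Short position value = −(long value) = ¥34.47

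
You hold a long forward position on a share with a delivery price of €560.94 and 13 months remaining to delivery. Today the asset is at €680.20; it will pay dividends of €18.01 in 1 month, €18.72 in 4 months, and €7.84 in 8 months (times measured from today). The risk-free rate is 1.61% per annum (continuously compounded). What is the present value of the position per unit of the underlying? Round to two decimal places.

PV(remaining dividends) I = 18.01·e^(−0.0161·1/12) + 18.72·e^(−0.0161·4/12) + 7.84·e^(−0.0161·8/12) = 44.3620
Current forward F = (S − I)·e^(rT) = (680.20 − 44.3620)·e^(0.0161·13/12) = 635.8380 × 1.017595 = 647.0256
Value (long) = (F − K)·e^(−rT) = (647.0256 − 560.94) × 0.982710 = 84.5972
Value = €84.60

€84.60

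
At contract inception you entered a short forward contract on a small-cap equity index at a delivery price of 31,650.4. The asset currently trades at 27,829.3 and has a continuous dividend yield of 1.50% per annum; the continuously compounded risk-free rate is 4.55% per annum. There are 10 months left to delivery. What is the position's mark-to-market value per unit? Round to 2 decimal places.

2989.19

Current fair forward for the remaining 10 months: F = S·e^((r − q)·T), (r − q) = 0.0455 − 0.0150 = 0.0305
F = 27829.3 · e^(0.0305 × 10/12) = 27829.3 × 1.02574242 = 28545.6935
Value of long forward = (F − K)·e^(−rT) = (28545.6935 − 31650.4) · e^(−0.0455·10/12)
= -3104.7065 × 0.96279317 = -2989.19
Short position value = −(long value) = 2989.19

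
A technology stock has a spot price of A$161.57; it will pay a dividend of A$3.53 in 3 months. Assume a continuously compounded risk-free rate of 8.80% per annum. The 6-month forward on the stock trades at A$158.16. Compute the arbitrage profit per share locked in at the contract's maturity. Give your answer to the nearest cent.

A$7.07 per share

PV(dividends) I = 3.53·e^(−0.0880·3/12) = 3.4532
Fair forward F* = (S − I)·e^(rT) = (161.57 − 3.4532)·e^0.044000 = 158.1168 × 1.044982 = 165.2292
Market A$158.16 < fair 165.2292: forward underpriced → reverse cash-and-carry (short the stock, invest proceeds at r, pay the dividends, go long the forward).
Profit at T = |F_mkt − F*| = |158.16 − 165.2292| = A$7.07 per share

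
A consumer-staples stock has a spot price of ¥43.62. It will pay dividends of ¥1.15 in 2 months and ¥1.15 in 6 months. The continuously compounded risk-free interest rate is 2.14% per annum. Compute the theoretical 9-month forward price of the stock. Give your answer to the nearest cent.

¥42.01

PV(dividends) I = 1.15·e^(−0.0214·2/12) + 1.15·e^(−0.0214·6/12)
I = 1.1459 + 1.1378 = 2.2837
F = (S − I)·e^(rT) = (43.62 − 2.2837) · e^(0.0214·9/12)
= 41.3363 · e^0.016050 = 41.3363 × 1.016179 = ¥42.01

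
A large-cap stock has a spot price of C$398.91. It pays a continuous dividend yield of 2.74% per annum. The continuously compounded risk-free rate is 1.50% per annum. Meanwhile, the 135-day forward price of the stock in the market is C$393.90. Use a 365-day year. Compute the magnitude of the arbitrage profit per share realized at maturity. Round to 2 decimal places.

Fair forward: F* = S·e^(carry·T), with carry = (r − q) = 0.0150 − 0.0274 = -0.0124
F* = 398.91 · e^(-0.0124 × 135/365) = 398.91 · e^-0.004586 = 398.91 × 0.995424 = C$397.0846
Market C$393.90 < fair C$397.0846: forward underpriced → reverse cash-and-carry (short spot, go long the forward).
At maturity, profit = |F_mkt − F*| = |393.90 − 397.0846| = C$3.18 per share

C$3.18 per share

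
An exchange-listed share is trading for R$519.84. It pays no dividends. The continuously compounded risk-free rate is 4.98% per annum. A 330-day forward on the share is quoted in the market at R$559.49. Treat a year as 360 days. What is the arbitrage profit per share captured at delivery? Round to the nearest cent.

R$15.37 per share

Fair forward: F* = S·e^(carry·T), with carry = r = 0.0498
F* = 519.84 · e^(0.0498 × 330/360) = 519.84 · e^0.045650 = 519.84 × 1.046708 = R$544.1207
Market R$559.49 > fair R$544.1207: forward overpriced → cash-and-carry (buy spot, short the forward).
At maturity, profit = |F_mkt − F*| = |559.49 − 544.1207| = R$15.37 per share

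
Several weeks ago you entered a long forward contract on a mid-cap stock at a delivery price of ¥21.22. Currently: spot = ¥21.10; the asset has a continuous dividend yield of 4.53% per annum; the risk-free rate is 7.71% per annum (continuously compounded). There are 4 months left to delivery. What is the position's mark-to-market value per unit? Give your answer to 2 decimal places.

¥0.10

Current fair forward for the remaining 4 months: F = S·e^((r − q)·T), (r − q) = 0.0771 − 0.0453 = 0.0318
F = 21.10 · e^(0.0318 × 4/12) = 21.10 × 1.010656 = 21.3248
Value of long forward = (F − K)·e^(−rT) = (21.3248 − 21.22) · e^(−0.0771·4/12)
= 0.1048 × 0.974627 = 0.10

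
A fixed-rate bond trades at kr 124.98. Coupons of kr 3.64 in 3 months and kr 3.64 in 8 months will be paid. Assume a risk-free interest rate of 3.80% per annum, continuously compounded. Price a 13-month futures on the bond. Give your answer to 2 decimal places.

PV(coupons) I = 3.64·e^(−0.0380·3/12) + 3.64·e^(−0.0380·8/12)
I = 3.6056 + 3.5489 = 7.1545
F = (S − I)·e^(rT) = (124.98 − 7.1545) · e^(0.0380·13/12)
= 117.8255 · e^0.041167 = 117.8255 × 1.042026 = kr 122.78

kr 122.78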